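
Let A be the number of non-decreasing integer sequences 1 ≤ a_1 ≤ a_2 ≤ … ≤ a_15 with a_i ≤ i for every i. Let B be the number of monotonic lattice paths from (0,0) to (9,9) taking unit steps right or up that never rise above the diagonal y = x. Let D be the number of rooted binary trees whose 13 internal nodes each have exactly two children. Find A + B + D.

Weakly increasing sequences with a_i ≤ i biject with Dyck paths of semilength 15, so there are C_15. So A = C_15 = 9694845.
Monotone paths in an n×n grid that stay weakly below the diagonal are counted by C_n; here n = 9. So B = C_9 = 4862.
The number of full binary trees on 13 internal nodes is the Catalan number C_13. So D = C_13 = 742900.
A + B + D = 9694845 + 4862 + 742900 = 10442607.

10442607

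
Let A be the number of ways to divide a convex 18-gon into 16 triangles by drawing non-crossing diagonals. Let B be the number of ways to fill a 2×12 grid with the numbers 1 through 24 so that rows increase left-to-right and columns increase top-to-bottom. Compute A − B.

35149658

Triangulations of a convex m-gon are counted by C_{m−2}; with m = 18 this is C_16. So A = C_16 = 35357670.
Standard Young tableaux of shape 2×n are counted by C_n; here n = 12. So B = C_12 = 208012.
A − B = 35357670 − 208012 = 35149658.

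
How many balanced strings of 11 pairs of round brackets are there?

58786

With 11 pairs the number of balanced bracket strings is the Catalan number C_11.
C_11 = C(22,11)/12 = 705432/12 = 58786.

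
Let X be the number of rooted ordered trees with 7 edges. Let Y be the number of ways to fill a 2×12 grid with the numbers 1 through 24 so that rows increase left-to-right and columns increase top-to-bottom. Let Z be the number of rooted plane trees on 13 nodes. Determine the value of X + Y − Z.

A rooted plane tree with 7 edges has 8 nodes, and the count is C_7. So X = C_7 = 429.
Standard Young tableaux of shape 2×n are counted by C_n; here n = 12. So Y = C_12 = 208012.
Rooted ordered (plane) trees on m nodes have m−1 edges and are counted by C_{m−1}; m = 13 gives C_12. So Z = C_12 = 208012.
X + Y − Z = 429 + 208012 − 208012 = 429.

429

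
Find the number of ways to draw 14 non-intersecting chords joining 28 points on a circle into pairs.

Non-crossing perfect matchings of 2n points on a circle are counted by C_n; with 28 points, n = 14.
C_14 = C(28,14)/15 = 40116600/15 = 2674440.

2674440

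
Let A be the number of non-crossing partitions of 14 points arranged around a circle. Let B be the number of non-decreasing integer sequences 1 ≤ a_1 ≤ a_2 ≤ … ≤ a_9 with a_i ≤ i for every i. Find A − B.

The non-crossing partitions of [14] form a lattice of size C_14. So A = C_14 = 2674440.
Such sub-staircase sequences of length n are counted by C_n; here n = 9. So B = C_9 = 4862.
A − B = 2674440 − 4862 = 2669578.

2669578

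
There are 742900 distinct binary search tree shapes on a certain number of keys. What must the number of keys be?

13

Binary search tree shapes on n keys are counted by C_n, and C_13 = 742900.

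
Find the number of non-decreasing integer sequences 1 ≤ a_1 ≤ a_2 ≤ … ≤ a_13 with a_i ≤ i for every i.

742900

Such sub-staircase sequences of length n are counted by C_n; here n = 13.
C_13 = C(26,13)/14 = 10400600/14 = 742900.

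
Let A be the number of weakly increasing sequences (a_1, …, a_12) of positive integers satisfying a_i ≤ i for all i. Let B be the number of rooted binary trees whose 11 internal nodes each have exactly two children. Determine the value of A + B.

266798

Such sub-staircase sequences of length n are counted by C_n; here n = 12. So A = C_12 = 208012.
The number of full binary trees on 11 internal nodes is the Catalan number C_11. So B = C_11 = 58786.
A + B = 208012 + 58786 = 266798.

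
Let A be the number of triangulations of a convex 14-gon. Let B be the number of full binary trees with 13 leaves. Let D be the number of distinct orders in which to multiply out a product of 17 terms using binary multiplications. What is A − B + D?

A convex 14-gon is triangulated into 12 triangles, and the number of such triangulations is the Catalan number C_{14−2} = C_12. So A = C_12 = 208012.
Full binary trees with 13 leaves have 13−1 = 12 internal nodes, so there are C_12 of them. So B = C_12 = 208012.
Parenthesizations of m factors correspond to full binary trees with m leaves, counted by C_{m−1}; m = 17 gives C_16. So D = C_16 = 35357670.
A − B + D = 208012 − 208012 + 35357670 = 35357670.

35357670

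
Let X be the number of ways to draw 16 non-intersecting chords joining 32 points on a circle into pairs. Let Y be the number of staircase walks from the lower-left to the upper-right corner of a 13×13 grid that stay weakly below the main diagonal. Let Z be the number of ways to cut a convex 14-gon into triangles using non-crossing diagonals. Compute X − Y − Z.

34406758

Pairing 32 circle points by 16 non-crossing chords gives C_16 matchings. So X = C_16 = 35357670.
Monotone paths in an n×n grid that stay weakly below the diagonal are counted by C_n; here n = 13. So Y = C_13 = 742900.
A convex 14-gon is triangulated into 12 triangles, and the number of such triangulations is the Catalan number C_{14−2} = C_12. So Z = C_12 = 208012.
X − Y − Z = 35357670 − 742900 − 208012 = 34406758.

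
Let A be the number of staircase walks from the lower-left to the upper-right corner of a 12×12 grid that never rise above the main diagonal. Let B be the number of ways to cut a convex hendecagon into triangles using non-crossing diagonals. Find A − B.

203150

Sub-diagonal monotone paths from (0,0) to (12,12) biject with Dyck paths of semilength 12, giving C_12. So A = C_12 = 208012.
Triangulations of a convex m-gon are counted by C_{m−2}; with m = 11 this is C_9. So B = C_9 = 4862.
A − B = 208012 − 4862 = 203150.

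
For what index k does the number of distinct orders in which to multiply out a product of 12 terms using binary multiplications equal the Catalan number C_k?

11

Parenthesizations of m factors correspond to full binary trees with m leaves, counted by C_{m−1}; m = 12 gives C_11.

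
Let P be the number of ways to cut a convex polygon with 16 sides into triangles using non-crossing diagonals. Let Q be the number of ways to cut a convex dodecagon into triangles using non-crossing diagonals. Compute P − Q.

Triangulations of a convex m-gon are counted by C_{m−2}; with m = 16 this is C_14. So P = C_14 = 2674440.
Triangulations of a convex m-gon are counted by C_{m−2}; with m = 12 this is C_10. So Q = C_10 = 16796.
P − Q = 2674440 − 16796 = 2657644.

2657644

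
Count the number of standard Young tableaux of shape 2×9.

Standard Young tableaux of shape 2×n are counted by C_n; here n = 9.
C_9 = C_8 · 2(2·8+1)/(8+2) = 1430 · 34/10 = 4862.

4862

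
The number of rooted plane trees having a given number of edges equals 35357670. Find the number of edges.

16

Rooted ordered trees with n edges are counted by C_n. Since C_16 = 35357670, the index is 16.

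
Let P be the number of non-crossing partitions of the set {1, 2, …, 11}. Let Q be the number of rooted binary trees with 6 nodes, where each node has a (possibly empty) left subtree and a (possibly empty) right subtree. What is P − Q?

58654

Non-crossing partitions of an n-element set are counted by C_n; here n = 11. So P = C_11 = 58786.
Binary trees (left/right distinguished) on n nodes are counted by C_n; here n = 6. So Q = C_6 = 132.
P − Q = 58786 − 132 = 58654.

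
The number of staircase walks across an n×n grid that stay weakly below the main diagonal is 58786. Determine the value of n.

Such diagonal-avoiding paths in an n×n grid are counted by C_n. The Catalan number equal to 58786 is C_11.

11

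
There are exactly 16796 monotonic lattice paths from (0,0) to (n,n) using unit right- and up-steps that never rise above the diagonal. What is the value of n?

10

Such diagonal-avoiding paths in an n×n grid are counted by C_n; 16796 = C_10.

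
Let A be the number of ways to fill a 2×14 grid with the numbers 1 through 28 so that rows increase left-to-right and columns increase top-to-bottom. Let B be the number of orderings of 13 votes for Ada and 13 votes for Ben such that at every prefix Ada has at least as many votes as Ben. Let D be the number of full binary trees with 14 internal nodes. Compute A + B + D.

By the hook-length formula (or a Dyck-path bijection), SYT of shape 2×14 number C_14. So A = C_14 = 2674440.
Ballot sequences with n votes each where one side never trails are Dyck words, counted by C_n; here n = 13. So B = C_13 = 742900.
Full binary trees with n internal nodes are counted by C_n; here n = 14. So D = C_14 = 2674440.
A + B + D = 2674440 + 742900 + 2674440 = 6091780.

6091780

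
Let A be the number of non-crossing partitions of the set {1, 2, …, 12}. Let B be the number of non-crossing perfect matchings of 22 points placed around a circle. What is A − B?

Non-crossing partitions of an n-element set are counted by C_n; here n = 12. So A = C_12 = 208012.
Non-crossing perfect matchings of 2n points on a circle are counted by C_n; with 22 points, n = 11. So B = C_11 = 58786.
A − B = 208012 − 58786 = 149226.

149226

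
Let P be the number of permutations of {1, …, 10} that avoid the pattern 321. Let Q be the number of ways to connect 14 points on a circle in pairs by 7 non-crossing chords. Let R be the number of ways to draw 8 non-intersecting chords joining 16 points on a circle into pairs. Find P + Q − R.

For any fixed pattern of length 3, the pattern-avoiding permutations of [10] number C_10. So P = C_10 = 16796.
Pairing 14 circle points by 7 non-crossing chords gives C_7 matchings. So Q = C_7 = 429.
Pairing 16 circle points by 8 non-crossing chords gives C_8 matchings. So R = C_8 = 1430.
P + Q − R = 16796 + 429 − 1430 = 15795.

15795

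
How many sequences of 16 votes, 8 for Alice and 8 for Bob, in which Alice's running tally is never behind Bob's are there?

1430

Ballot sequences with n votes each where one side never trails are Dyck words, counted by C_n; here n = 8.
C_8 = 1430.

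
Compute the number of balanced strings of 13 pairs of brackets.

742900

A balanced arrangement of 13 bracket pairs is a Dyck word of semilength 13, so the count is C_13.
C_13 = C(26,13)/14 = 10400600/14 = 742900.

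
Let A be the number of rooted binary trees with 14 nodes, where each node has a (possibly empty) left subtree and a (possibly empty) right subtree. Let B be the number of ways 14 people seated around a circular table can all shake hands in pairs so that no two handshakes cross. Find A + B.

There are C_n binary search tree shapes on n keys; with n = 14 that is C_14. So A = C_14 = 2674440.
With 14 = 2·7 people, non-crossing handshake pairings are non-crossing perfect matchings on a circle, counted by C_7. So B = C_7 = 429.
A + B = 2674440 + 429 = 2674869.

2674869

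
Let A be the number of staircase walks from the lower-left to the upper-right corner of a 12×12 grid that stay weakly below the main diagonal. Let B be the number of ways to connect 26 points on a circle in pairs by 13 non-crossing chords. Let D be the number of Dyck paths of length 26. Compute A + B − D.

Sub-diagonal monotone paths from (0,0) to (12,12) biject with Dyck paths of semilength 12, giving C_12. So A = C_12 = 208012.
Non-crossing perfect matchings of 2n points on a circle are counted by C_n; with 26 points, n = 13. So B = C_13 = 742900.
Dyck paths of semilength n (length 2n) are counted by C_n; here n = 13. So D = C_13 = 742900.
A + B − D = 208012 + 742900 − 742900 = 208012.

208012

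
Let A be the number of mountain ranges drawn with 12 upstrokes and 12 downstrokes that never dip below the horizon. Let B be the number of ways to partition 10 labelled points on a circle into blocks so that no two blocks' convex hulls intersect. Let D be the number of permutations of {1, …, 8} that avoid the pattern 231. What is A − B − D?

Paths of 12 up- and 12 down-steps that never dip below the axis are Dyck paths; their count is C_12. So A = C_12 = 208012.
Non-crossing partitions of an n-element set are counted by C_n; here n = 10. So B = C_10 = 16796.
For any fixed pattern of length 3, the pattern-avoiding permutations of [8] number C_8. So D = C_8 = 1430.
A − B − D = 208012 − 16796 − 1430 = 189786.

189786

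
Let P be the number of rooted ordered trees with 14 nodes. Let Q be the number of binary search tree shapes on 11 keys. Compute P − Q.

684114

A rooted plane tree on 14 nodes has 13 edges, and such trees are counted by C_13. So P = C_13 = 742900.
Binary trees (left/right distinguished) on n nodes are counted by C_n; here n = 11. So Q = C_11 = 58786.
P − Q = 742900 − 58786 = 684114.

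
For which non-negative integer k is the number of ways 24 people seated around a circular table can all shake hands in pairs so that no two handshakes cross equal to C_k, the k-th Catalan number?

With 24 = 2·12 people, non-crossing handshake pairings are non-crossing perfect matchings on a circle, counted by C_12.

12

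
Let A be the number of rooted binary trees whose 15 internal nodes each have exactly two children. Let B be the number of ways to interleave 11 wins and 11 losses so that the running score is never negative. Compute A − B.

The number of full binary trees on 15 internal nodes is the Catalan number C_15. So A = C_15 = 9694845.
Reading a vote for the leader as '(' and for the other as ')' turns such a sequence into a balanced string of 11 pairs, so the count is C_11. So B = C_11 = 58786.
A − B = 9694845 − 58786 = 9636059.

9636059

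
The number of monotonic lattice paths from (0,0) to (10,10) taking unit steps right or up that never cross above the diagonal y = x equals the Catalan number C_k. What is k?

Sub-diagonal monotone paths from (0,0) to (10,10) biject with Dyck paths of semilength 10, giving C_10.

10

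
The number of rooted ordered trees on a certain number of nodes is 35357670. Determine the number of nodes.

17

Rooted ordered trees on m nodes are counted by C_{m−1}. The Catalan number equal to 35357670 is C_16.
So the index is 16, and the number of nodes is 16 + 1 = 17.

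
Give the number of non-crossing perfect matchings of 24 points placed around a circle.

Non-crossing perfect matchings of 2n points on a circle are counted by C_n; with 24 points, n = 12.
C_12 = C_11 · 2(2·11+1)/(11+2) = 58786 · 46/13 = 208012.

208012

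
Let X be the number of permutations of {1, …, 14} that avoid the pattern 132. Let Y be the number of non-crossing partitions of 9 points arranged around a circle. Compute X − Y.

2669578

Permutations of [n] avoiding any single length-3 pattern are counted by C_n; here n = 14. So X = C_14 = 2674440.
The non-crossing partitions of [9] form a lattice of size C_9. So Y = C_9 = 4862.
X − Y = 2674440 − 4862 = 2669578.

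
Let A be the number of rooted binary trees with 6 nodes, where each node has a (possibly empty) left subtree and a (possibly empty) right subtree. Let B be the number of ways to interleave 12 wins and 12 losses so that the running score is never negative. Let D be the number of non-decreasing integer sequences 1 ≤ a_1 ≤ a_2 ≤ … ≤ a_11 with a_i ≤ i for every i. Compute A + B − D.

149358

Binary trees (left/right distinguished) on n nodes are counted by C_n; here n = 6. So A = C_6 = 132.
Ballot sequences with n votes each where one side never trails are Dyck words, counted by C_n; here n = 12. So B = C_12 = 208012.
Weakly increasing sequences with a_i ≤ i biject with Dyck paths of semilength 11, so there are C_11. So D = C_11 = 58786.
A + B − D = 132 + 208012 − 58786 = 149358.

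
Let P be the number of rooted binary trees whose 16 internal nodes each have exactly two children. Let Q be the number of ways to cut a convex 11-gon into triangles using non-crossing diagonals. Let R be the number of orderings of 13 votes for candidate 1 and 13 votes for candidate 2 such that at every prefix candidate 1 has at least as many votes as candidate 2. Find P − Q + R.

Full binary trees with n internal nodes are counted by C_n; here n = 16. So P = C_16 = 35357670.
Triangulations of a convex m-gon are counted by C_{m−2}; with m = 11 this is C_9. So Q = C_9 = 4862.
Ballot sequences with n votes each where one side never trails are Dyck words, counted by C_n; here n = 13. So R = C_13 = 742900.
P − Q + R = 35357670 − 4862 + 742900 = 36095708.

36095708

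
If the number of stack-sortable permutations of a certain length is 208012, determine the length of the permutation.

12

Stack-sortable permutations of [n] are counted by C_n. The Catalan number equal to 208012 is C_12.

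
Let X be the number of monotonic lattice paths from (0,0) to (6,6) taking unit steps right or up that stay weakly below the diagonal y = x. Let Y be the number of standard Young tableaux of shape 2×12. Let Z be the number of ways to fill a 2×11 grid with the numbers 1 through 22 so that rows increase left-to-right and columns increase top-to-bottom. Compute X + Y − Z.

Monotone paths in an n×n grid that stay weakly below the diagonal are counted by C_n; here n = 6. So X = C_6 = 132.
Standard Young tableaux of shape 2×n are counted by C_n; here n = 12. So Y = C_12 = 208012.
By the hook-length formula (or a Dyck-path bijection), SYT of shape 2×11 number C_11. So Z = C_11 = 58786.
X + Y − Z = 132 + 208012 − 58786 = 149358.

149358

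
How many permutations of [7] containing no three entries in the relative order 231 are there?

429

For any fixed pattern of length 3, the pattern-avoiding permutations of [7] number C_7.
C_7 = C(14,7)/8 = 3432/8 = 429.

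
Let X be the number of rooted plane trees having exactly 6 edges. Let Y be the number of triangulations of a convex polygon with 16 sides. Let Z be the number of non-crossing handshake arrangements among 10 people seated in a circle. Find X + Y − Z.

Rooted ordered trees with n edges are counted by C_n; here n = 6. So X = C_6 = 132.
A convex 16-gon is triangulated into 14 triangles, and the number of such triangulations is the Catalan number C_{16−2} = C_14. So Y = C_14 = 2674440.
With 10 = 2·5 people, non-crossing handshake pairings are non-crossing perfect matchings on a circle, counted by C_5. So Z = C_5 = 42.
X + Y − Z = 132 + 2674440 − 42 = 2674530.

2674530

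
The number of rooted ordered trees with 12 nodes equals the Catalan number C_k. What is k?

Rooted ordered (plane) trees on m nodes have m−1 edges and are counted by C_{m−1}; m = 12 gives C_11.

11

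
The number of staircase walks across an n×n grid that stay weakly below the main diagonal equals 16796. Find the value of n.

Such diagonal-avoiding paths in an n×n grid are counted by C_n. Since C_10 = 16796, the index is 10.

10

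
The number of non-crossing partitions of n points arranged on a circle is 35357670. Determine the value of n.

Non-crossing partitions of [n] are counted by C_n. Since C_16 = 35357670, the index is 16.

16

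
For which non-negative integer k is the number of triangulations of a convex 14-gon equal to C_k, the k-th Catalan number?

12

A convex 14-gon is triangulated into 12 triangles, and the number of such triangulations is the Catalan number C_{14−2} = C_12.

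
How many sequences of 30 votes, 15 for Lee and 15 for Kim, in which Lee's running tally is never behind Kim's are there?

Ballot sequences with n votes each where one side never trails are Dyck words, counted by C_n; here n = 15.
C_15 = C(30,15)/16 = 155117520/16 = 9694845.

9694845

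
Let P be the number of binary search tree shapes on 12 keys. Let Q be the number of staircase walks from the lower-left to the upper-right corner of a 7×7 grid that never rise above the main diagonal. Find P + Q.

Binary trees (left/right distinguished) on n nodes are counted by C_n; here n = 12. So P = C_12 = 208012.
Sub-diagonal monotone paths from (0,0) to (7,7) biject with Dyck paths of semilength 7, giving C_7. So Q = C_7 = 429.
P + Q = 208012 + 429 = 208441.

208441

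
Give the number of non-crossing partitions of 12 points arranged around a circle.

208012

The non-crossing partitions of [12] form a lattice of size C_12.
C_12 = 208012.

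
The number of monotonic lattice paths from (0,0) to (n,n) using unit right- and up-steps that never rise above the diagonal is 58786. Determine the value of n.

11

Such diagonal-avoiding paths in an n×n grid are counted by C_n. The Catalan number equal to 58786 is C_11.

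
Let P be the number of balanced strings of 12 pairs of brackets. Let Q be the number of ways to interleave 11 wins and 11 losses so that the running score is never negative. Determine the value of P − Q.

149226

A balanced arrangement of 12 bracket pairs is a Dyck word of semilength 12, so the count is C_12. So P = C_12 = 208012.
Ballot sequences with n votes each where one side never trails are Dyck words, counted by C_n; here n = 11. So Q = C_11 = 58786.
P − Q = 208012 − 58786 = 149226.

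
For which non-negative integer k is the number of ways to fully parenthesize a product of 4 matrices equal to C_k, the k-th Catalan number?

Ways to associate a product of 4 factors correspond to binary trees on 4 leaves, so the count is C_3.

3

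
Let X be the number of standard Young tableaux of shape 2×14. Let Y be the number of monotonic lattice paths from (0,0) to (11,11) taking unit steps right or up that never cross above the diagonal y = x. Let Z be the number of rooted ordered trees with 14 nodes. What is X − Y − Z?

1872754

Standard Young tableaux of shape 2×n are counted by C_n; here n = 14. So X = C_14 = 2674440.
Sub-diagonal monotone paths from (0,0) to (11,11) biject with Dyck paths of semilength 11, giving C_11. So Y = C_11 = 58786.
Rooted ordered (plane) trees on m nodes have m−1 edges and are counted by C_{m−1}; m = 14 gives C_13. So Z = C_13 = 742900.
X − Y − Z = 2674440 − 58786 − 742900 = 1872754.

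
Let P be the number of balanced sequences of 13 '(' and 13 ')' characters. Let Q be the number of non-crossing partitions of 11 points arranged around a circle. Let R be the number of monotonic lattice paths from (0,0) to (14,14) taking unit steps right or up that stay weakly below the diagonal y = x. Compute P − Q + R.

3358554

With 13 pairs the number of balanced bracket strings is the Catalan number C_13. So P = C_13 = 742900.
The non-crossing partitions of [11] form a lattice of size C_11. So Q = C_11 = 58786.
Sub-diagonal monotone paths from (0,0) to (14,14) biject with Dyck paths of semilength 14, giving C_14. So R = C_14 = 2674440.
P − Q + R = 742900 − 58786 + 2674440 = 3358554.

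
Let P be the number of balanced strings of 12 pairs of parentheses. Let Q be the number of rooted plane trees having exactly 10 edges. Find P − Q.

191216

Balanced strings of n pairs of brackets are counted by C_n; here n = 12. So P = C_12 = 208012.
A rooted plane tree with 10 edges has 11 nodes, and the count is C_10. So Q = C_10 = 16796.
P − Q = 208012 − 16796 = 191216.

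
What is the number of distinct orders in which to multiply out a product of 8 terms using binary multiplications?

429

Parenthesizations of m factors correspond to full binary trees with m leaves, counted by C_{m−1}; m = 8 gives C_7.
C_7 = C_6 · 2(2·6+1)/(6+2) = 132 · 26/8 = 429.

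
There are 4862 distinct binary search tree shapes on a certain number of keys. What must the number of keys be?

Binary search tree shapes on n keys are counted by C_n. The Catalan number equal to 4862 is C_9.

9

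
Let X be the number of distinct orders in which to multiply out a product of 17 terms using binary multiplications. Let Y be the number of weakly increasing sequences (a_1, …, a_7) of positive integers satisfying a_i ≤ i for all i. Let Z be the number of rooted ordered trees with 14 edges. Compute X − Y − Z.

Bracketing 17 factors into binary products is counted by C_{17−1} = C_16. So X = C_16 = 35357670.
Weakly increasing sequences with a_i ≤ i biject with Dyck paths of semilength 7, so there are C_7. So Y = C_7 = 429.
Rooted ordered trees with n edges are counted by C_n; here n = 14. So Z = C_14 = 2674440.
X − Y − Z = 35357670 − 429 − 2674440 = 32682801.

32682801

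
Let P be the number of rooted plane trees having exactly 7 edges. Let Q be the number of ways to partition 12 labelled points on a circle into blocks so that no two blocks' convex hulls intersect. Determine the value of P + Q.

A rooted plane tree with 7 edges has 8 nodes, and the count is C_7. So P = C_7 = 429.
The non-crossing partitions of [12] form a lattice of size C_12. So Q = C_12 = 208012.
P + Q = 429 + 208012 = 208441.

208441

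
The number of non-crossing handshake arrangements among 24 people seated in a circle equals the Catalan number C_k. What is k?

12

With 24 = 2·12 people, non-crossing handshake pairings are non-crossing perfect matchings on a circle, counted by C_12.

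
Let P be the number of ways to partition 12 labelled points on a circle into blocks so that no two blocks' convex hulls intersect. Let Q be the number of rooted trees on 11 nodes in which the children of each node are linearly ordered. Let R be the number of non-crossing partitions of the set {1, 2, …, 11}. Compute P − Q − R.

Non-crossing partitions of an n-element set are counted by C_n; here n = 12. So P = C_12 = 208012.
Rooted ordered (plane) trees on m nodes have m−1 edges and are counted by C_{m−1}; m = 11 gives C_10. So Q = C_10 = 16796.
The non-crossing partitions of [11] form a lattice of size C_11. So R = C_11 = 58786.
P − Q − R = 208012 − 16796 − 58786 = 132430.

132430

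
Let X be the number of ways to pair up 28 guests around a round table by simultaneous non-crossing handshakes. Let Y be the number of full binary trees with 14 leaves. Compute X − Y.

Non-crossing handshake pairings of 2n people are counted by C_n; 28 people gives n = 14. So X = C_14 = 2674440.
A full binary tree with L leaves has L−1 internal nodes and is counted by C_{L−1}; L = 14 gives C_13. So Y = C_13 = 742900.
X − Y = 2674440 − 742900 = 1931540.

1931540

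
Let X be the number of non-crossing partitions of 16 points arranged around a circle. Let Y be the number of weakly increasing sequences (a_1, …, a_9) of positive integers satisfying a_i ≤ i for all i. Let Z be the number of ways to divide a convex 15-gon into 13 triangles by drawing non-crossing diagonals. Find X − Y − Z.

34609908

The non-crossing partitions of [16] form a lattice of size C_16. So X = C_16 = 35357670.
Such sub-staircase sequences of length n are counted by C_n; here n = 9. So Y = C_9 = 4862.
Triangulations of a convex m-gon are counted by C_{m−2}; with m = 15 this is C_13. So Z = C_13 = 742900.
X − Y − Z = 35357670 − 4862 − 742900 = 34609908.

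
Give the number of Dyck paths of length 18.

4862

A Dyck path with 9 up-steps and 9 down-steps has semilength 9, so there are C_9 of them.
C_9 = C_8 · 2(2·8+1)/(8+2) = 1430 · 34/10 = 4862.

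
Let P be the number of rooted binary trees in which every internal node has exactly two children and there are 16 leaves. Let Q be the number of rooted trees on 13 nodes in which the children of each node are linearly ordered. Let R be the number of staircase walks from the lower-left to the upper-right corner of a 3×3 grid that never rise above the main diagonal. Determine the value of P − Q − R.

9486828

A full binary tree with L leaves has L−1 internal nodes and is counted by C_{L−1}; L = 16 gives C_15. So P = C_15 = 9694845.
A rooted plane tree on 13 nodes has 12 edges, and such trees are counted by C_12. So Q = C_12 = 208012.
Sub-diagonal monotone paths from (0,0) to (3,3) biject with Dyck paths of semilength 3, giving C_3. So R = C_3 = 5.
P − Q − R = 9694845 − 208012 − 5 = 9486828.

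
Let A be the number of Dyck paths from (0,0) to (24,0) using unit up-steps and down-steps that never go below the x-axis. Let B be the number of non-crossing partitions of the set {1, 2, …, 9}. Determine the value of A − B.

Paths of 12 up- and 12 down-steps that never dip below the axis are Dyck paths; their count is C_12. So A = C_12 = 208012.
Non-crossing partitions of an n-element set are counted by C_n; here n = 9. So B = C_9 = 4862.
A − B = 208012 − 4862 = 203150.

203150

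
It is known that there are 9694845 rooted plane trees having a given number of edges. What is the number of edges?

Rooted ordered trees with n edges are counted by C_n, and C_15 = 9694845.

15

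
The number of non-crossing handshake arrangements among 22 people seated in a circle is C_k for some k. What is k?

11

With 22 = 2·11 people, non-crossing handshake pairings are non-crossing perfect matchings on a circle, counted by C_11.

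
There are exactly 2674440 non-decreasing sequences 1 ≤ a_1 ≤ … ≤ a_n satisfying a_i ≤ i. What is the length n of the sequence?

Such sub-staircase sequences of length n are counted by C_n; 2674440 = C_14.

14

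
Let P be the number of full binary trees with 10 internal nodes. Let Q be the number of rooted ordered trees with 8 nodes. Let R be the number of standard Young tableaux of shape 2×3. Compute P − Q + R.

Full binary trees with n internal nodes are counted by C_n; here n = 10. So P = C_10 = 16796.
Rooted ordered (plane) trees on m nodes have m−1 edges and are counted by C_{m−1}; m = 8 gives C_7. So Q = C_7 = 429.
Standard Young tableaux of shape 2×n are counted by C_n; here n = 3. So R = C_3 = 5.
P − Q + R = 16796 − 429 + 5 = 16372.

16372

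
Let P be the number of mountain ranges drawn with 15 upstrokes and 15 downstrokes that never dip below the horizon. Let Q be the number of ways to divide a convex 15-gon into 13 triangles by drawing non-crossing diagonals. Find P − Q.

8951945

Paths of 15 up- and 15 down-steps that never dip below the axis are Dyck paths; their count is C_15. So P = C_15 = 9694845.
The number of triangulations of a 15-gon is the Catalan number C_13 (index = sides − 2). So Q = C_13 = 742900.
P − Q = 9694845 − 742900 = 8951945.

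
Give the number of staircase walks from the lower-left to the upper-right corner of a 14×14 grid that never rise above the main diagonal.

2674440

Sub-diagonal monotone paths from (0,0) to (14,14) biject with Dyck paths of semilength 14, giving C_14.
C_14 = C(28,14)/15 = 40116600/15 = 2674440.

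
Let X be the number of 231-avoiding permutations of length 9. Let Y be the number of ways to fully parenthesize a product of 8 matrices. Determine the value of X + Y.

5291

For any fixed pattern of length 3, the pattern-avoiding permutations of [9] number C_9. So X = C_9 = 4862.
Parenthesizations of m factors correspond to full binary trees with m leaves, counted by C_{m−1}; m = 8 gives C_7. So Y = C_7 = 429.
X + Y = 4862 + 429 = 5291.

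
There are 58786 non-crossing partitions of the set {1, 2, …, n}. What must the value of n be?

11

Non-crossing partitions of [n] are counted by C_n; 58786 = C_11.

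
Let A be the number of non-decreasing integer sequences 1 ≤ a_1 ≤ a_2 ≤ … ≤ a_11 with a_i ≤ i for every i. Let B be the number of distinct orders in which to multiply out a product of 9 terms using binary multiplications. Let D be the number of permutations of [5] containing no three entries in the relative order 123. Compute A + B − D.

Such sub-staircase sequences of length n are counted by C_n; here n = 11. So A = C_11 = 58786.
Ways to associate a product of 9 factors correspond to binary trees on 9 leaves, so the count is C_8. So B = C_8 = 1430.
For any fixed pattern of length 3, the pattern-avoiding permutations of [5] number C_5. So D = C_5 = 42.
A + B − D = 58786 + 1430 − 42 = 60174.

60174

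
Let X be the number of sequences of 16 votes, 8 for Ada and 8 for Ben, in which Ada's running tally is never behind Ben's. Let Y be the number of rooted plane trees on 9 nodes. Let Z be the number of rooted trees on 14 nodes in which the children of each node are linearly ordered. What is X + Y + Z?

Reading a vote for the leader as '(' and for the other as ')' turns such a sequence into a balanced string of 8 pairs, so the count is C_8. So X = C_8 = 1430.
A rooted plane tree on 9 nodes has 8 edges, and such trees are counted by C_8. So Y = C_8 = 1430.
A rooted plane tree on 14 nodes has 13 edges, and such trees are counted by C_13. So Z = C_13 = 742900.
X + Y + Z = 1430 + 1430 + 742900 = 745760.

745760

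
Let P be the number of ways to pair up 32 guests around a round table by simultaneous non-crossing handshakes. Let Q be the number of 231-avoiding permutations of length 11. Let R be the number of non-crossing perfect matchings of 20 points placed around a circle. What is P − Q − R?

Non-crossing handshake pairings of 2n people are counted by C_n; 32 people gives n = 16. So P = C_16 = 35357670.
For any fixed pattern of length 3, the pattern-avoiding permutations of [11] number C_11. So Q = C_11 = 58786.
Pairing 20 circle points by 10 non-crossing chords gives C_10 matchings. So R = C_10 = 16796.
P − Q − R = 35357670 − 58786 − 16796 = 35282088.

35282088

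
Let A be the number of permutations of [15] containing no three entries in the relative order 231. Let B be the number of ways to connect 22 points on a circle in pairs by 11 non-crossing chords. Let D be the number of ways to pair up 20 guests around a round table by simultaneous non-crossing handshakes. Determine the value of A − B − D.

9619263

Permutations of [n] avoiding any single length-3 pattern are counted by C_n; here n = 15. So A = C_15 = 9694845.
Non-crossing perfect matchings of 2n points on a circle are counted by C_n; with 22 points, n = 11. So B = C_11 = 58786.
Non-crossing handshake pairings of 2n people are counted by C_n; 20 people gives n = 10. So D = C_10 = 16796.
A − B − D = 9694845 − 58786 − 16796 = 9619263.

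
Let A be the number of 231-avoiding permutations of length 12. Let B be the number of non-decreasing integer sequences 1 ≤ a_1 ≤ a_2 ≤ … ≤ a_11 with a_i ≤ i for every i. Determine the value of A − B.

For any fixed pattern of length 3, the pattern-avoiding permutations of [12] number C_12. So A = C_12 = 208012.
Weakly increasing sequences with a_i ≤ i biject with Dyck paths of semilength 11, so there are C_11. So B = C_11 = 58786.
A − B = 208012 − 58786 = 149226.

149226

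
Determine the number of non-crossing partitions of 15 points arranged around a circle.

9694845

Non-crossing partitions of an n-element set are counted by C_n; here n = 15.
C_15 = C_14 · 2(2·14+1)/(14+2) = 2674440 · 58/16 = 9694845.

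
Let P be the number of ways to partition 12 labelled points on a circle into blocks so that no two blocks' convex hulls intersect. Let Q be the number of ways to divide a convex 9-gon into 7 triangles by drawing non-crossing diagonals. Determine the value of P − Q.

The non-crossing partitions of [12] form a lattice of size C_12. So P = C_12 = 208012.
The number of triangulations of a 9-gon is the Catalan number C_7 (index = sides − 2). So Q = C_7 = 429.
P − Q = 208012 − 429 = 207583.

207583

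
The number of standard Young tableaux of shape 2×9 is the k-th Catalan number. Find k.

By the hook-length formula (or a Dyck-path bijection), SYT of shape 2×9 number C_9.

9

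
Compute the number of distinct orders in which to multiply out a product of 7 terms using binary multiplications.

132

Ways to associate a product of 7 factors correspond to binary trees on 7 leaves, so the count is C_6.
C_6 = C_5 · 2(2·5+1)/(5+2) = 42 · 22/7 = 132.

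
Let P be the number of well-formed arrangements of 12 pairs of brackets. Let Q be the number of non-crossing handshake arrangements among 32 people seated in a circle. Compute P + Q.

35565682

With 12 pairs the number of balanced bracket strings is the Catalan number C_12. So P = C_12 = 208012.
With 32 = 2·16 people, non-crossing handshake pairings are non-crossing perfect matchings on a circle, counted by C_16. So Q = C_16 = 35357670.
P + Q = 208012 + 35357670 = 35565682.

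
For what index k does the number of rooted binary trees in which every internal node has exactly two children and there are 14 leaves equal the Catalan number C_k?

A full binary tree with L leaves has L−1 internal nodes and is counted by C_{L−1}; L = 14 gives C_13.

13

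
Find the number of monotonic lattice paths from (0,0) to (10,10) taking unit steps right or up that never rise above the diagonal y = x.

Sub-diagonal monotone paths from (0,0) to (10,10) biject with Dyck paths of semilength 10, giving C_10.
C_10 = 16796.

16796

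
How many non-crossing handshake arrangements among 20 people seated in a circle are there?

16796

Non-crossing handshake pairings of 2n people are counted by C_n; 20 people gives n = 10.
C_10 = C_9 · 2(2·9+1)/(9+2) = 4862 · 38/11 = 16796.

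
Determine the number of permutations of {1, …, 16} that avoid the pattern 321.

Permutations of [n] avoiding any single length-3 pattern are counted by C_n; here n = 16.
C_16 = C(32,16)/17 = 601080390/17 = 35357670.

35357670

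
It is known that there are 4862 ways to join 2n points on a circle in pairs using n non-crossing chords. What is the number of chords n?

Non-crossing pairings of 2n points on a circle are counted by C_n, and C_9 = 4862.

9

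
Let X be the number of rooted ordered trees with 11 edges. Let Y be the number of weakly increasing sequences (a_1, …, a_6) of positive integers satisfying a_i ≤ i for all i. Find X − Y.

A rooted plane tree with 11 edges has 12 nodes, and the count is C_11. So X = C_11 = 58786.
Weakly increasing sequences with a_i ≤ i biject with Dyck paths of semilength 6, so there are C_6. So Y = C_6 = 132.
X − Y = 58786 − 132 = 58654.

58654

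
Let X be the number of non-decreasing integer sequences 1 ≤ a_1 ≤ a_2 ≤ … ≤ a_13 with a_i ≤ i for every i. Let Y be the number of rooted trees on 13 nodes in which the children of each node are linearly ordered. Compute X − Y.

Such sub-staircase sequences of length n are counted by C_n; here n = 13. So X = C_13 = 742900.
A rooted plane tree on 13 nodes has 12 edges, and such trees are counted by C_12. So Y = C_12 = 208012.
X − Y = 742900 − 208012 = 534888.

534888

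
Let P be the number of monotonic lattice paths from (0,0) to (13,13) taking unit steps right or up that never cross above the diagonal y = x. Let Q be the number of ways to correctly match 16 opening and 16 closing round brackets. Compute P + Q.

Sub-diagonal monotone paths from (0,0) to (13,13) biject with Dyck paths of semilength 13, giving C_13. So P = C_13 = 742900.
A balanced arrangement of 16 bracket pairs is a Dyck word of semilength 16, so the count is C_16. So Q = C_16 = 35357670.
P + Q = 742900 + 35357670 = 36100570.

36100570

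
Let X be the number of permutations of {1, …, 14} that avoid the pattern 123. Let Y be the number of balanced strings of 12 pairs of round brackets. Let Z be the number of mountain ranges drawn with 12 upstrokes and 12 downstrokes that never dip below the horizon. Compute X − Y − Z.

Permutations of [n] avoiding any single length-3 pattern are counted by C_n; here n = 14. So X = C_14 = 2674440.
With 12 pairs the number of balanced bracket strings is the Catalan number C_12. So Y = C_12 = 208012.
Paths of 12 up- and 12 down-steps that never dip below the axis are Dyck paths; their count is C_12. So Z = C_12 = 208012.
X − Y − Z = 2674440 − 208012 − 208012 = 2258416.

2258416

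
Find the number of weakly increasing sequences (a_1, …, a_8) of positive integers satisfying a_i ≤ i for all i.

1430

Such sub-staircase sequences of length n are counted by C_n; here n = 8.
C_8 = C(16,8)/9 = 12870/9 = 1430.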